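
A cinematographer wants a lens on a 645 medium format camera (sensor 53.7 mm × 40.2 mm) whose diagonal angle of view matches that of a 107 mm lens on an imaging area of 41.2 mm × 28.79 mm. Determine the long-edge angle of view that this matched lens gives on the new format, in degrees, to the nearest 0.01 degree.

Sensor diagonal = √(41.2² + 28.79²) = √2526.3041 ≈ 50.2624 mm.
Sensor diagonal = √(53.7² + 40.2²) = √4499.7300 ≈ 67.0800 mm.
Equal diagonal AOV ⇒ f₂ = f₁ · 67.0800/50.2624 = 107 × 1.33460 ≈ 142.8020 mm.
Long-edge AOV on the new format = 2·arctan(53.7 / (2 × 142.8020)) = 2·arctan(0.18802) ≈ 21.2972°.

21.30°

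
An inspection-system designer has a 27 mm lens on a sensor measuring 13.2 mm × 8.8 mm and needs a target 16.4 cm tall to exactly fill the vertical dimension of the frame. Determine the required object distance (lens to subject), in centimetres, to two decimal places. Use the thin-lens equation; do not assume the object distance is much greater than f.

53.02 cm

W: 16.4 cm = 164 mm.
Magnification m = h/W = dᵢ/dₒ; combined with 1/f = 1/dₒ + 1/dᵢ this gives dₒ = f·(1 + W/h).
dₒ = 27 mm × (1 + 164/8.8) = 27 × 19.6364 ≈ 530.182 mm = 53.0182 cm.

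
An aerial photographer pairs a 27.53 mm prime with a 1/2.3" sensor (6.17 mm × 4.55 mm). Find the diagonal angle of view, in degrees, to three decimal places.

Sensor diagonal = √(6.17² + 4.55²) = √58.7714 ≈ 7.6663 mm.
Angle of view α = 2·arctan(d/2f) with d = 7.6663 mm and f = 27.53 mm.
d/2f = 0.13923; arctan(0.13923) ≈ 7.9266°, so α ≈ 15.8532°.

15.853°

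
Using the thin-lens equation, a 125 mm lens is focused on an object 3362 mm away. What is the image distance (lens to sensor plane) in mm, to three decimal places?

129.827 mm

1/dᵢ = 1/f − 1/dₒ = 1/125 − 1/3362 = 0.0077026 mm⁻¹.
dᵢ = 1/0.0077026 ≈ 129.8270 mm.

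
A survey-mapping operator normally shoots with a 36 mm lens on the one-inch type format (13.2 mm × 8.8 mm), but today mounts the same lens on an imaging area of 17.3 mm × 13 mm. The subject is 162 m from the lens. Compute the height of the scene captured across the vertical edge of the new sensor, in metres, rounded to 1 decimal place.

The focal length stays 36 mm; the relevant sensor dimension is now h = 13 mm. Object distance dₒ = 162 m = 162000 mm.
Thin-lens field height W = h·(dₒ − f)/f = 13 × (162000 − 36)/36 ≈ 58487.000 mm = 58.487 m.

58.5 m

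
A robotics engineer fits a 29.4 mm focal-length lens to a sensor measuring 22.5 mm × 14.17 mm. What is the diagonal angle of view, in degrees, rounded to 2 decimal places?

Sensor diagonal = √(22.5² + 14.17²) = √707.0389 ≈ 26.5902 mm.
Angle of view α = 2·arctan(d/2f) with d = 26.5902 mm and f = 29.4 mm.
d/2f = 0.45221; arctan(0.45221) ≈ 24.3332°, so α ≈ 48.6663°.

48.67°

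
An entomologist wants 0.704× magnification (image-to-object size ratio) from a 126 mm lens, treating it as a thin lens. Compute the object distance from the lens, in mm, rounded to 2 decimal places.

304.98 mm

With m = dᵢ/dₒ and 1/f = 1/dₒ + 1/dᵢ, substituting dᵢ = m·dₒ gives 1/f = (1 + 1/m)/dₒ, hence dₒ = f·(1 + 1/m).
dₒ = 126 × (1 + 1/0.704) = 126 × 2.42045 ≈ 304.977 mm.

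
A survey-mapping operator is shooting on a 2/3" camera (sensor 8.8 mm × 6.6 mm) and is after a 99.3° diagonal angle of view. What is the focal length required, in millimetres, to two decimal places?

4.67 mm

Sensor diagonal = √(8.8² + 6.6²) = √121.0000 ≈ 11.0000 mm.
From α = 2·arctan(d/2f) we get f = d / (2·tan(α/2)).
With d = 11.0000 mm and α/2 = 49.65°, tan(α/2) ≈ 1.17708, so f ≈ 11.0000 / 2.35415 ≈ 4.6726 mm.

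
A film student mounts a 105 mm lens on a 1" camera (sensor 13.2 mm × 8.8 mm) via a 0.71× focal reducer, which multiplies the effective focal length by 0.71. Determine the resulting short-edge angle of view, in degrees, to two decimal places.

6.76°

Effective focal length f = 105 × 0.71 = 74.55 mm.
α = 2·arctan(8.8 / (2 × 74.55)) = 2·arctan(0.05902) ≈ 6.7554°.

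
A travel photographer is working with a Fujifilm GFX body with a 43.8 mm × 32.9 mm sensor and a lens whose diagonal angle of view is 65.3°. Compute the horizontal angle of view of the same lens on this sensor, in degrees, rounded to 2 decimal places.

54.25°

Sensor diagonal = √(43.8² + 32.9²) = √3000.8500 ≈ 54.7800 mm.
From the diagonal AOV: f = 54.7800 / (2·tan(32.65°)) = 54.7800 / 1.28151 ≈ 42.7463 mm.
Horizontal AOV = 2·arctan(43.8 / (2 × 42.7463)) = 2·arctan(0.51232) ≈ 54.2544°.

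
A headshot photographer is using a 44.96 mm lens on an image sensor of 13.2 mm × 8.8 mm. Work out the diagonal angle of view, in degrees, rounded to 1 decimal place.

20.0°

Sensor diagonal = √(13.2² + 8.8²) = √251.6800 ≈ 15.8644 mm.
Angle of view α = 2·arctan(d/2f) with d = 15.8644 mm and f = 44.96 mm.
d/2f = 0.17643; arctan(0.17643) ≈ 10.0056°, so α ≈ 20.0113°.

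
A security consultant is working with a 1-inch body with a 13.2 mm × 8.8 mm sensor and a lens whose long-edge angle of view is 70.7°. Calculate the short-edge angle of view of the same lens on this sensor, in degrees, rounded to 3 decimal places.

50.619°

From the long-edge AOV: f = 13.2 / (2·tan(35.35°)) = 13.2 / 1.41870 ≈ 9.3043 mm.
Short-edge AOV = 2·arctan(8.8 / (2 × 9.3043)) = 2·arctan(0.47290) ≈ 50.6190°.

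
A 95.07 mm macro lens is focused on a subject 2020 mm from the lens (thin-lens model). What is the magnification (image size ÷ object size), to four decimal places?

0.0494×

Thin lens: 1/f = 1/dₒ + 1/dᵢ → 1/dᵢ = 1/95.07 − 1/2020 = 0.0100235 mm⁻¹, so dᵢ ≈ 99.7654 mm.
Magnification m = dᵢ/dₒ = 99.7654/2020 ≈ 0.04939.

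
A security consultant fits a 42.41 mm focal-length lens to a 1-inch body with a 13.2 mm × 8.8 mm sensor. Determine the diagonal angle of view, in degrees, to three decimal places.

21.188°

Sensor diagonal = √(13.2² + 8.8²) = √251.6800 ≈ 15.8644 mm.
Angle of view α = 2·arctan(d/2f) with d = 15.8644 mm and f = 42.41 mm.
d/2f = 0.18704; arctan(0.18704) ≈ 10.5940°, so α ≈ 21.1880°.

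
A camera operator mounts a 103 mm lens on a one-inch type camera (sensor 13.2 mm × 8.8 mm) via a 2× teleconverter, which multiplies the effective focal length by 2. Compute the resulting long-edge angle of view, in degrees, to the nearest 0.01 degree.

Effective focal length f = 103 × 2 = 206 mm.
α = 2·arctan(13.2 / (2 × 206)) = 2·arctan(0.03204) ≈ 3.6701°.

3.67°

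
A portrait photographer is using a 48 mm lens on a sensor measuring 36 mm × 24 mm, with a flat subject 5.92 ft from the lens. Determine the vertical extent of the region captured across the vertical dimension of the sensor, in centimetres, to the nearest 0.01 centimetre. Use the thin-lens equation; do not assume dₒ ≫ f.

87.82 cm

dₒ: 5.92 ft × 304.8 mm/ft = 1804.42 mm.
Similar triangles through the lens centre give W/dₒ = h/dᵢ; with 1/f = 1/dₒ + 1/dᵢ this gives W = h·(dₒ − f)/f.
W = 24 mm × (1804.42 − 48) / 48 = 24 × 36.5920 ≈ 878.208 mm = 87.8208 cm.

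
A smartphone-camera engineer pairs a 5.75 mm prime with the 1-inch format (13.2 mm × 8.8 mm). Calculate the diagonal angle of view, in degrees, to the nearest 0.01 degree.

108.12°

Sensor diagonal = √(13.2² + 8.8²) = √251.6800 ≈ 15.8644 mm.
Angle of view α = 2·arctan(d/2f) with d = 15.8644 mm and f = 5.75 mm.
d/2f = 1.37952; arctan(1.37952) ≈ 54.0619°, so α ≈ 108.1239°.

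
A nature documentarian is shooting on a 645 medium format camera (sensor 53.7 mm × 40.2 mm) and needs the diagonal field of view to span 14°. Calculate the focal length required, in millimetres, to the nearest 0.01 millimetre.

Sensor diagonal = √(53.7² + 40.2²) = √4499.7300 ≈ 67.0800 mm.
From α = 2·arctan(d/2f) we get f = d / (2·tan(α/2)).
With d = 67.0800 mm and α/2 = 7°, tan(α/2) ≈ 0.12278, so f ≈ 67.0800 / 0.24557 ≈ 273.1615 mm.

273.16 mm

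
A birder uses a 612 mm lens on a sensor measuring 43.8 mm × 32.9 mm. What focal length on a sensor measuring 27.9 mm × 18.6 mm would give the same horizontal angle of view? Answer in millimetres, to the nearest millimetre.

Equal angle of view means equal width/f ratio, so f₂ = f₁ · (width₂/width₁) = 612 × 27.9/43.8.
f₂ = 612 × 0.63699 ≈ 389.836 mm.

390 mm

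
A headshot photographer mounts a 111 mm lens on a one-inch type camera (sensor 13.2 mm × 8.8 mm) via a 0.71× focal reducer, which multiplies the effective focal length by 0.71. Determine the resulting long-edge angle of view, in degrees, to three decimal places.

Effective focal length f = 111 × 0.71 = 78.81 mm.
α = 2·arctan(13.2 / (2 × 78.81)) = 2·arctan(0.08375) ≈ 9.5742°.

9.574°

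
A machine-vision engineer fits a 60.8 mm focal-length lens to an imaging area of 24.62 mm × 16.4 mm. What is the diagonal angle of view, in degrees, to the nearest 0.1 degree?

Sensor diagonal = √(24.62² + 16.4²) = √875.1044 ≈ 29.5822 mm.
Angle of view α = 2·arctan(d/2f) with d = 29.5822 mm and f = 60.8 mm.
d/2f = 0.24327; arctan(0.24327) ≈ 13.6730°, so α ≈ 27.3460°.

27.3°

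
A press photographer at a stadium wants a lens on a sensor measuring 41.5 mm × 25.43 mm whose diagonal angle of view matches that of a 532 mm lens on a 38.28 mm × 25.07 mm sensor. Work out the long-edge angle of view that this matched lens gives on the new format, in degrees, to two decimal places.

Sensor diagonal = √(38.28² + 25.07²) = √2093.8633 ≈ 45.7588 mm.
Sensor diagonal = √(41.5² + 25.43²) = √2368.9349 ≈ 48.6717 mm.
Equal diagonal AOV ⇒ f₂ = f₁ · 48.6717/45.7588 = 532 × 1.06366 ≈ 565.8666 mm.
Long-edge AOV on the new format = 2·arctan(41.5 / (2 × 565.8666)) = 2·arctan(0.03667) ≈ 4.2001°.

4.20°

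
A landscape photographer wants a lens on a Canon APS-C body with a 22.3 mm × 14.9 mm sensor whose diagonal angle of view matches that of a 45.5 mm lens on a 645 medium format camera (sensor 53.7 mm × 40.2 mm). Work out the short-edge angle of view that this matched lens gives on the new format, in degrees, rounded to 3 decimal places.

Sensor diagonal = √(53.7² + 40.2²) = √4499.7300 ≈ 67.0800 mm.
Sensor diagonal = √(22.3² + 14.9²) = √719.3000 ≈ 26.8198 mm.
Equal diagonal AOV ⇒ f₂ = f₁ · 26.8198/67.0800 = 45.5 × 0.39982 ≈ 18.1917 mm.
Short-edge AOV on the new format = 2·arctan(14.9 / (2 × 18.1917)) = 2·arctan(0.40953) ≈ 44.5409°.

44.541°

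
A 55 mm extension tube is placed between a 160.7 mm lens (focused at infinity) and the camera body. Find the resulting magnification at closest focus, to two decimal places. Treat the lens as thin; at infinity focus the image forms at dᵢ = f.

The tube moves the image plane from f to f + e, so dᵢ = 160.7 + 55 = 215.7 mm. Focus is achieved when 1/f = 1/dₒ + 1/dᵢ, giving dₒ = 1/(1/f − 1/(f+e)).
Magnification m = dᵢ/dₒ = (f+e)·(1/f − 1/(f+e)) = e/f = 55/160.7 ≈ 0.3423.

0.34×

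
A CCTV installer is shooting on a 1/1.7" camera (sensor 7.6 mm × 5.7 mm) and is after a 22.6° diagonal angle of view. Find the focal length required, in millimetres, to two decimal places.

Sensor diagonal = √(7.6² + 5.7²) = √90.2500 ≈ 9.5000 mm.
From α = 2·arctan(d/2f) we get f = d / (2·tan(α/2)).
With d = 9.5000 mm and α/2 = 11.3°, tan(α/2) ≈ 0.19982, so f ≈ 9.5000 / 0.39964 ≈ 23.7714 mm.

23.77 mm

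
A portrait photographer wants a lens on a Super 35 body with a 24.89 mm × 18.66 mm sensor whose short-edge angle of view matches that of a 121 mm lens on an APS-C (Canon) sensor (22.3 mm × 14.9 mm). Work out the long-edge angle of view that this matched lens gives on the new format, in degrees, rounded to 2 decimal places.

9.39°

Equal short-edge AOV ⇒ f₂ = f₁ · 18.66/14.9 = 121 × 1.25235 ≈ 151.5342 mm.
Long-edge AOV on the new format = 2·arctan(24.89 / (2 × 151.5342)) = 2·arctan(0.08213) ≈ 9.3899°.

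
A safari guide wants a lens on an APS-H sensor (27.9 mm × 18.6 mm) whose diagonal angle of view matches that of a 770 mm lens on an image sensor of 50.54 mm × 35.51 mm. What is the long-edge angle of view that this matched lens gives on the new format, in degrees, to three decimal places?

3.823°

Sensor diagonal = √(50.54² + 35.51²) = √3815.2517 ≈ 61.7677 mm.
Sensor diagonal = √(27.9² + 18.6²) = √1124.3700 ≈ 33.5316 mm.
Equal diagonal AOV ⇒ f₂ = f₁ · 33.5316/61.7677 = 770 × 0.54287 ≈ 418.0072 mm.
Long-edge AOV on the new format = 2·arctan(27.9 / (2 × 418.0072)) = 2·arctan(0.03337) ≈ 3.8228°.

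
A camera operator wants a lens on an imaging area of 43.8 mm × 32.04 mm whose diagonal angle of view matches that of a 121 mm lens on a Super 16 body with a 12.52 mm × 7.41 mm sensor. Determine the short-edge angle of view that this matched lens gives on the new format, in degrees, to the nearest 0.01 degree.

Sensor diagonal = √(12.52² + 7.41²) = √211.6585 ≈ 14.5485 mm.
Sensor diagonal = √(43.8² + 32.04²) = √2945.0016 ≈ 54.2679 mm.
Equal diagonal AOV ⇒ f₂ = f₁ · 54.2679/14.5485 = 121 × 3.73014 ≈ 451.3467 mm.
Short-edge AOV on the new format = 2·arctan(32.04 / (2 × 451.3467)) = 2·arctan(0.03549) ≈ 4.0656°.

4.07°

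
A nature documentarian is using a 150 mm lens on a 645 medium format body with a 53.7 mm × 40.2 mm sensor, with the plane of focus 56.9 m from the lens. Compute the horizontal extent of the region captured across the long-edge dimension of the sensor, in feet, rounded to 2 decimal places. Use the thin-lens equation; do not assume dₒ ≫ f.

dₒ: 56.9 m = 56900 mm.
Similar triangles through the lens centre give W/dₒ = w/dᵢ; with 1/f = 1/dₒ + 1/dᵢ this gives W = w·(dₒ − f)/f.
W = 53.7 mm × (56900 − 150) / 150 = 53.7 × 378.3333 ≈ 20316.500 mm = 20316.500/304.8 ft = 66.6552 ft.

66.66 ft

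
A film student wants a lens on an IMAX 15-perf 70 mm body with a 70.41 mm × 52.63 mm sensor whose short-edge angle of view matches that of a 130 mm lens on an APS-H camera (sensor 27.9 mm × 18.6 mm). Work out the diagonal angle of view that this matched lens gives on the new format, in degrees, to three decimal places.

Equal short-edge AOV ⇒ f₂ = f₁ · 52.63/18.6 = 130 × 2.82957 ≈ 367.8441 mm.
Sensor diagonal = √(70.41² + 52.63²) = √7727.4850 ≈ 87.9061 mm.
Diagonal AOV on the new format = 2·arctan(87.9061 / (2 × 367.8441)) = 2·arctan(0.11949) ≈ 13.6277°.

13.628°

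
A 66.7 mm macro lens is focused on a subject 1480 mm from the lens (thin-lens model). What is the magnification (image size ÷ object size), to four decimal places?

0.0472×

Thin lens: 1/f = 1/dₒ + 1/dᵢ → 1/dᵢ = 1/66.7 − 1/1480 = 0.0143168 mm⁻¹, so dᵢ ≈ 69.8479 mm.
Magnification m = dᵢ/dₒ = 69.8479/1480 ≈ 0.04719.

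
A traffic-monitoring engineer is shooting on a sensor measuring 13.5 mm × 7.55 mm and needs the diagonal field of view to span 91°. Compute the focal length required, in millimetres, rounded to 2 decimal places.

7.60 mm

Sensor diagonal = √(13.5² + 7.55²) = √239.2525 ≈ 15.4678 mm.
From α = 2·arctan(d/2f) we get f = d / (2·tan(α/2)).
With d = 15.4678 mm and α/2 = 45.5°, tan(α/2) ≈ 1.01761, so f ≈ 15.4678 / 2.03521 ≈ 7.6001 mm.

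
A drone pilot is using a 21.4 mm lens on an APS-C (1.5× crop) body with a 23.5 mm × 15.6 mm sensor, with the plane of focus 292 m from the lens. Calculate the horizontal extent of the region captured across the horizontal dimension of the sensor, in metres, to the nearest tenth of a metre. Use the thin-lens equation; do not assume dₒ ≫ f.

320.6 m

dₒ: 292 m = 292000 mm.
Similar triangles through the lens centre give W/dₒ = w/dᵢ; with 1/f = 1/dₒ + 1/dᵢ this gives W = w·(dₒ − f)/f.
W = 23.5 mm × (292000 − 21.4) / 21.4 = 23.5 × 13643.8598 ≈ 320630.706 mm = 320.631 m.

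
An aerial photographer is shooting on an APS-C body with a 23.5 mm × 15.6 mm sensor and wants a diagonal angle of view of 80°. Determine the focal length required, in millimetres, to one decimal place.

Sensor diagonal = √(23.5² + 15.6²) = √795.6100 ≈ 28.2066 mm.
From α = 2·arctan(d/2f) we get f = d / (2·tan(α/2)).
With d = 28.2066 mm and α/2 = 40°, tan(α/2) ≈ 0.83910, so f ≈ 28.2066 / 1.67820 ≈ 16.8076 mm.

16.8 mm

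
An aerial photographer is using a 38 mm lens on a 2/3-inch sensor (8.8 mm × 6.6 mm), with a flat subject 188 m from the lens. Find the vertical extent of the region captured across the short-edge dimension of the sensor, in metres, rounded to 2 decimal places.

dₒ: 188 m = 188000 mm.
Similar triangles through the lens centre give W/dₒ = h/dᵢ; with 1/f = 1/dₒ + 1/dᵢ this gives W = h·(dₒ − f)/f.
W = 6.6 mm × (188000 − 38) / 38 = 6.6 × 4946.3684 ≈ 32646.032 mm = 32.646 m.

32.65 m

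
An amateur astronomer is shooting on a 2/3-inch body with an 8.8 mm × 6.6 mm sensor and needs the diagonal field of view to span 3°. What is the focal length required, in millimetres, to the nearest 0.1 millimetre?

210.0 mm

Sensor diagonal = √(8.8² + 6.6²) = √121.0000 ≈ 11.0000 mm.
From α = 2·arctan(d/2f) we get f = d / (2·tan(α/2)).
With d = 11.0000 mm and α/2 = 1.5°, tan(α/2) ≈ 0.02619, so f ≈ 11.0000 / 0.05237 ≈ 210.0365 mm.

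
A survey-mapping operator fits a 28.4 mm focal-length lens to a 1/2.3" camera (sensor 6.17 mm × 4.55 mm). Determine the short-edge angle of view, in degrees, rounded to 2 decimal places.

9.16°

Angle of view α = 2·arctan(h/2f) with h = 4.55 mm and f = 28.4 mm.
h/2f = 0.08011; arctan(0.08011) ≈ 4.5799°, so α ≈ 9.1599°.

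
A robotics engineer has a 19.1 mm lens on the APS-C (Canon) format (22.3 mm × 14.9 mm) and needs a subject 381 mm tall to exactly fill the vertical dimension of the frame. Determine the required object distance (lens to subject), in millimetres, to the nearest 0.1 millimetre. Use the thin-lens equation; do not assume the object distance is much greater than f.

507.5 mm

Magnification m = h/W = dᵢ/dₒ; combined with 1/f = 1/dₒ + 1/dᵢ this gives dₒ = f·(1 + W/h).
dₒ = 19.1 mm × (1 + 381/14.9) = 19.1 × 26.5705 ≈ 507.496 mm.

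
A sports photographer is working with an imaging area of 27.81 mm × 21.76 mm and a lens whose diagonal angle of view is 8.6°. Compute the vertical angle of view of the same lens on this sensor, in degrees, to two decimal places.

5.31°

Sensor diagonal = √(27.81² + 21.76²) = √1246.8937 ≈ 35.3114 mm.
From the diagonal AOV: f = 35.3114 / (2·tan(4.3°)) = 35.3114 / 0.15038 ≈ 234.8132 mm.
Vertical AOV = 2·arctan(21.76 / (2 × 234.8132)) = 2·arctan(0.04633) ≈ 5.3058°.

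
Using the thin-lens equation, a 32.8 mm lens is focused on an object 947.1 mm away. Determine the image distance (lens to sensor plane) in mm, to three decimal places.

33.977 mm

1/dᵢ = 1/f − 1/dₒ = 1/32.8 − 1/947.1 = 0.0294320 mm⁻¹.
dᵢ = 1/0.0294320 ≈ 33.9767 mm.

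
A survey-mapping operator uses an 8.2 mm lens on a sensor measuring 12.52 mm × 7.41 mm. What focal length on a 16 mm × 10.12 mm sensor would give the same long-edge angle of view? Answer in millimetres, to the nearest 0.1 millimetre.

10.5 mm

Equal angle of view means equal width/f ratio, so f₂ = f₁ · (width₂/width₁) = 8.2 × 16/12.52.
f₂ = 8.2 × 1.27796 ≈ 10.479 mm.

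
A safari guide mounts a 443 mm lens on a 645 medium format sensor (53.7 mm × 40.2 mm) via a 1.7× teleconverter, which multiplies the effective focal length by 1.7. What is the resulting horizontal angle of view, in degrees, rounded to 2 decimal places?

4.08°

Effective focal length f = 443 × 1.7 = 753.1 mm.
α = 2·arctan(53.7 / (2 × 753.1)) = 2·arctan(0.03565) ≈ 4.0838°.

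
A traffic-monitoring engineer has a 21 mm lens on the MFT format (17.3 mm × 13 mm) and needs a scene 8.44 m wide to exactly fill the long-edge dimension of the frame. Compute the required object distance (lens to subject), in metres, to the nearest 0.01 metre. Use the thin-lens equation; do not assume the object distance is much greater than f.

W: 8.44 m = 8440 mm.
Magnification m = w/W = dᵢ/dₒ; combined with 1/f = 1/dₒ + 1/dᵢ this gives dₒ = f·(1 + W/w).
dₒ = 21 mm × (1 + 8440/17.3) = 21 × 488.8613 ≈ 10266.087 mm = 10.2661 m.

10.27 m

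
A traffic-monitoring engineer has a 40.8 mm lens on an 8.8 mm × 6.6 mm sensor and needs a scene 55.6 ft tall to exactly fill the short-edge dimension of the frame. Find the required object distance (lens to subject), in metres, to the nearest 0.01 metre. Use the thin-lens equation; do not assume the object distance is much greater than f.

W: 55.6 ft × 304.8 mm/ft = 16946.88 mm.
Magnification m = h/W = dᵢ/dₒ; combined with 1/f = 1/dₒ + 1/dᵢ this gives dₒ = f·(1 + W/h).
dₒ = 40.8 mm × (1 + 16946.9/6.6) = 40.8 × 2568.7090 ≈ 104803.328 mm = 104.803 m.

104.80 m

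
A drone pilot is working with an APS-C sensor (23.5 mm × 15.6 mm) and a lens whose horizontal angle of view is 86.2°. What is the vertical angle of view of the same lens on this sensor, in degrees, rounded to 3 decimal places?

From the horizontal AOV: f = 23.5 / (2·tan(43.1°)) = 23.5 / 1.87157 ≈ 12.5563 mm.
Vertical AOV = 2·arctan(15.6 / (2 × 12.5563)) = 2·arctan(0.62120) ≈ 63.6972°.

63.697°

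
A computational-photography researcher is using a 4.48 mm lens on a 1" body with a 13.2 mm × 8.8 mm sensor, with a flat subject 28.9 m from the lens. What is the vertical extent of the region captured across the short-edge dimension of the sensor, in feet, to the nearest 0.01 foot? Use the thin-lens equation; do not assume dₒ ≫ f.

186.22 ft

dₒ: 28.9 m = 28900 mm.
Similar triangles through the lens centre give W/dₒ = h/dᵢ; with 1/f = 1/dₒ + 1/dᵢ this gives W = h·(dₒ − f)/f.
W = 8.8 mm × (28900 − 4.48) / 4.48 = 8.8 × 6449.8929 ≈ 56759.057 mm = 56759.057/304.8 ft = 186.217 ft.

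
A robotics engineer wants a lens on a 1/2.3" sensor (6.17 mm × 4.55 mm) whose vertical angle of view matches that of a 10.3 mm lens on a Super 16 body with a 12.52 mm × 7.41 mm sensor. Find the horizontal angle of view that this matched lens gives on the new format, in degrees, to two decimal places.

52.00°

Equal vertical AOV ⇒ f₂ = f₁ · 4.55/7.41 = 10.3 × 0.61404 ≈ 6.3246 mm.
Horizontal AOV on the new format = 2·arctan(6.17 / (2 × 6.3246)) = 2·arctan(0.48778) ≈ 52.0045°.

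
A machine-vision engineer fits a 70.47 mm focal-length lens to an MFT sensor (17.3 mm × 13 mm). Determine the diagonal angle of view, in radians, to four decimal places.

0.3047 rad

Sensor diagonal = √(17.3² + 13²) = √468.2900 ≈ 21.6400 mm.
Angle of view α = 2·arctan(d/2f) with d = 21.6400 mm and f = 70.47 mm.
d/2f = 0.15354; arctan(0.15354) ≈ 0.1524 rad, so α ≈ 0.3047 rad.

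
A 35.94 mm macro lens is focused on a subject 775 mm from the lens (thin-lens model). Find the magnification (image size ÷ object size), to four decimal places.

Thin lens: 1/f = 1/dₒ + 1/dᵢ → 1/dᵢ = 1/35.94 − 1/775 = 0.0265338 mm⁻¹, so dᵢ ≈ 37.6877 mm.
Magnification m = dᵢ/dₒ = 37.6877/775 ≈ 0.04863.

0.0486×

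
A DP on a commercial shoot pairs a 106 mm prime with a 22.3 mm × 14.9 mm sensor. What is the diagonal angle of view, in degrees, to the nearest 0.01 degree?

Sensor diagonal = √(22.3² + 14.9²) = √719.3000 ≈ 26.8198 mm.
Angle of view α = 2·arctan(d/2f) with d = 26.8198 mm and f = 106 mm.
d/2f = 0.12651; arctan(0.12651) ≈ 7.2101°, so α ≈ 14.4202°.

14.42°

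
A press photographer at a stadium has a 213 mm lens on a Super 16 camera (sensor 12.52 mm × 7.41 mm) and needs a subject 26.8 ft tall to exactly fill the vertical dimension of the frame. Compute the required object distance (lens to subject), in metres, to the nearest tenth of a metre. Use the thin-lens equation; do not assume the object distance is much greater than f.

235.0 m

W: 26.8 ft × 304.8 mm/ft = 8168.64 mm.
Magnification m = h/W = dᵢ/dₒ; combined with 1/f = 1/dₒ + 1/dᵢ this gives dₒ = f·(1 + W/h).
dₒ = 213 mm × (1 + 8168.64/7.41) = 213 × 1103.3805 ≈ 235020.053 mm = 235.02 m.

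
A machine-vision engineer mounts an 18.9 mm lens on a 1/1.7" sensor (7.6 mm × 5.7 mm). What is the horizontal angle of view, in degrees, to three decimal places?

Angle of view α = 2·arctan(w/2f) with w = 7.6 mm and f = 18.9 mm.
w/2f = 0.20106; arctan(0.20106) ≈ 11.3682°, so α ≈ 22.7364°.

22.736°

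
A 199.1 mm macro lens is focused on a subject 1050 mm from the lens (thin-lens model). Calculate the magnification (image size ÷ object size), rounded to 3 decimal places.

0.234×

Thin lens: 1/f = 1/dₒ + 1/dᵢ → 1/dᵢ = 1/199.1 − 1/1050 = 0.0040702 mm⁻¹, so dᵢ ≈ 245.6869 mm.
Magnification m = dᵢ/dₒ = 245.6869/1050 ≈ 0.23399.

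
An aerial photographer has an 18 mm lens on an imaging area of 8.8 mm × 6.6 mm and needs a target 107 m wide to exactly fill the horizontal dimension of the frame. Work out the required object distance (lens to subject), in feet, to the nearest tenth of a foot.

W: 107 m = 107000 mm.
Magnification m = w/W = dᵢ/dₒ; combined with 1/f = 1/dₒ + 1/dᵢ this gives dₒ = f·(1 + W/w).
dₒ = 18 mm × (1 + 107000/8.8) = 18 × 12160.0909 ≈ 218881.636 mm = 218881.636/304.8 ft = 718.116 ft.

718.1 ft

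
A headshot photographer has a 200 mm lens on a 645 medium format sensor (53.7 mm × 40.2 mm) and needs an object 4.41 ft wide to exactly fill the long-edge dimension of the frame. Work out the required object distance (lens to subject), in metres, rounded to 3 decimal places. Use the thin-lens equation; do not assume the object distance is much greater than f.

W: 4.41 ft × 304.8 mm/ft = 1344.17 mm.
Magnification m = w/W = dᵢ/dₒ; combined with 1/f = 1/dₒ + 1/dᵢ this gives dₒ = f·(1 + W/w).
dₒ = 200 mm × (1 + 1344.17/53.7) = 200 × 26.0311 ≈ 5206.212 mm = 5.20621 m.

5.206 m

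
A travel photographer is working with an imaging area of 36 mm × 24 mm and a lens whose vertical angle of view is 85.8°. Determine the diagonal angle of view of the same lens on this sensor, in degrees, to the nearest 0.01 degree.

118.33°

From the vertical AOV: f = 24 / (2·tan(42.9°)) = 24 / 1.85851 ≈ 12.9135 mm.
Sensor diagonal = √(36² + 24²) = √1872.0000 ≈ 43.2666 mm.
Diagonal AOV = 2·arctan(43.2666 / (2 × 12.9135)) = 2·arctan(1.67524) ≈ 118.3316°.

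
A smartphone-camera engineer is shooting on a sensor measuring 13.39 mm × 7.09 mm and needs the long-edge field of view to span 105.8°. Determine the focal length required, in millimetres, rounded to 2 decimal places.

From α = 2·arctan(w/2f) we get f = w / (2·tan(α/2)).
With w = 13.39 mm and α/2 = 52.9°, tan(α/2) ≈ 1.32224, so f ≈ 13.39 / 2.64447 ≈ 5.0634 mm.

5.06 mm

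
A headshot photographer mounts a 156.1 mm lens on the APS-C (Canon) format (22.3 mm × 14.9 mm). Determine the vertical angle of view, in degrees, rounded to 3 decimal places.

5.465°

Angle of view α = 2·arctan(h/2f) with h = 14.9 mm and f = 156.1 mm.
h/2f = 0.04773; arctan(0.04773) ≈ 2.7324°, so α ≈ 5.4648°.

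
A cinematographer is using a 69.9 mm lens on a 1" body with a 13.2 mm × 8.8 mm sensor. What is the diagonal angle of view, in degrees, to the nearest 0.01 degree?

Sensor diagonal = √(13.2² + 8.8²) = √251.6800 ≈ 15.8644 mm.
Angle of view α = 2·arctan(d/2f) with d = 15.8644 mm and f = 69.9 mm.
d/2f = 0.11348; arctan(0.11348) ≈ 6.4742°, so α ≈ 12.9484°.

12.95°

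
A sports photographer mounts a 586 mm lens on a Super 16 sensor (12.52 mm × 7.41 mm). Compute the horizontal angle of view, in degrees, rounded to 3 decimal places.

1.224°

Angle of view α = 2·arctan(w/2f) with w = 12.52 mm and f = 586 mm.
w/2f = 0.01068; arctan(0.01068) ≈ 0.6120°, so α ≈ 1.2241°.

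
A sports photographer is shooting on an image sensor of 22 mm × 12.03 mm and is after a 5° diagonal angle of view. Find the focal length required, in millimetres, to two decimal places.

Sensor diagonal = √(22² + 12.03²) = √628.7209 ≈ 25.0743 mm.
From α = 2·arctan(d/2f) we get f = d / (2·tan(α/2)).
With d = 25.0743 mm and α/2 = 2.5°, tan(α/2) ≈ 0.04366, so f ≈ 25.0743 / 0.08732 ≈ 287.1480 mm.

287.15 mm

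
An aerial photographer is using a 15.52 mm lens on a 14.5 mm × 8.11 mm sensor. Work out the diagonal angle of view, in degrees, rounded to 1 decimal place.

Sensor diagonal = √(14.5² + 8.11²) = √276.0221 ≈ 16.6139 mm.
Angle of view α = 2·arctan(d/2f) with d = 16.6139 mm and f = 15.52 mm.
d/2f = 0.53524; arctan(0.53524) ≈ 28.1576°, so α ≈ 56.3151°.

56.3°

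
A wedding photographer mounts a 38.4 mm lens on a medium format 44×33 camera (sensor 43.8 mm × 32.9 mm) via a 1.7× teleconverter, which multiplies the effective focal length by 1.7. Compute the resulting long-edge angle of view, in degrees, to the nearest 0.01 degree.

37.09°

Effective focal length f = 38.4 × 1.7 = 65.28 mm.
α = 2·arctan(43.8 / (2 × 65.28)) = 2·arctan(0.33548) ≈ 37.0909°.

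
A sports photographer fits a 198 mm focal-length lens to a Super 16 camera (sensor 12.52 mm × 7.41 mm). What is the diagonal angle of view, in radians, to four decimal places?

Sensor diagonal = √(12.52² + 7.41²) = √211.6585 ≈ 14.5485 mm.
Angle of view α = 2·arctan(d/2f) with d = 14.5485 mm and f = 198 mm.
d/2f = 0.03674; arctan(0.03674) ≈ 0.0367 rad, so α ≈ 0.0734 rad.

0.0734 rad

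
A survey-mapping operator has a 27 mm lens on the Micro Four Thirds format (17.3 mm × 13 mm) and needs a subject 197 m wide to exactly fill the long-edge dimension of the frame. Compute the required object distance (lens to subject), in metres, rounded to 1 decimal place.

307.5 m

W: 197 m = 197000 mm.
Magnification m = w/W = dᵢ/dₒ; combined with 1/f = 1/dₒ + 1/dᵢ this gives dₒ = f·(1 + W/w).
dₒ = 27 mm × (1 + 197000/17.3) = 27 × 11388.2832 ≈ 307483.647 mm = 307.484 m.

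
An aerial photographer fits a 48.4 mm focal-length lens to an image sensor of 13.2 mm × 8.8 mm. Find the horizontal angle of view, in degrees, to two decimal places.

Angle of view α = 2·arctan(w/2f) with w = 13.2 mm and f = 48.4 mm.
w/2f = 0.13636; arctan(0.13636) ≈ 7.7652°, so α ≈ 15.5303°.

15.53°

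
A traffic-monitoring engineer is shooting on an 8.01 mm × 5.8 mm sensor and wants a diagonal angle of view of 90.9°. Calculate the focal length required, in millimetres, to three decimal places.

4.868 mm

Sensor diagonal = √(8.01² + 5.8²) = √97.8001 ≈ 9.8894 mm.
From α = 2·arctan(d/2f) we get f = d / (2·tan(α/2)).
With d = 9.8894 mm and α/2 = 45.45°, tan(α/2) ≈ 1.01583, so f ≈ 9.8894 / 2.03167 ≈ 4.8676 mm.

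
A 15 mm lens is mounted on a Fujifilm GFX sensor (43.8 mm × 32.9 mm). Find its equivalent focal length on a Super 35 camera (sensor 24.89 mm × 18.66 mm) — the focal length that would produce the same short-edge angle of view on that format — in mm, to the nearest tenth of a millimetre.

Equal angle of view means equal height/f ratio, so f₂ = f₁ · (height₂/height₁) = 15 × 18.66/32.9.
f₂ = 15 × 0.56717 ≈ 8.508 mm.

8.5 mm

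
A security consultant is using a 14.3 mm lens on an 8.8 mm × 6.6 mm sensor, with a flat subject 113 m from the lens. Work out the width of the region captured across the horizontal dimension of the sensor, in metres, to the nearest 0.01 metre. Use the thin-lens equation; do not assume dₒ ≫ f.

dₒ: 113 m = 113000 mm.
Similar triangles through the lens centre give W/dₒ = w/dᵢ; with 1/f = 1/dₒ + 1/dᵢ this gives W = w·(dₒ − f)/f.
W = 8.8 mm × (113000 − 14.3) / 14.3 = 8.8 × 7901.0979 ≈ 69529.662 mm = 69.5297 m.

69.53 m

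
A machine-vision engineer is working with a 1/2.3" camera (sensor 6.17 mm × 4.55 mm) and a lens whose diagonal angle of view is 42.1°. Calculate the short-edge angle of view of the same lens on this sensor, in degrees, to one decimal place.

25.7°

Sensor diagonal = √(6.17² + 4.55²) = √58.7714 ≈ 7.6663 mm.
From the diagonal AOV: f = 7.6663 / (2·tan(21.05°)) = 7.6663 / 0.76973 ≈ 9.9596 mm.
Short-edge AOV = 2·arctan(4.55 / (2 × 9.9596)) = 2·arctan(0.22842) ≈ 25.7337°.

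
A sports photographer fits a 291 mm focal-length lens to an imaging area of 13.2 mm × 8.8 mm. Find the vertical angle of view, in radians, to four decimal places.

0.0302 rad

Angle of view α = 2·arctan(h/2f) with h = 8.8 mm and f = 291 mm.
h/2f = 0.01512; arctan(0.01512) ≈ 0.0151 rad, so α ≈ 0.0302 rad.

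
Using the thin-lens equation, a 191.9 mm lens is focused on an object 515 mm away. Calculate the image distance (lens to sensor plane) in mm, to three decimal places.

305.876 mm

1/dᵢ = 1/f − 1/dₒ = 1/191.9 − 1/515 = 0.0032693 mm⁻¹.
dᵢ = 1/0.0032693 ≈ 305.8759 mm.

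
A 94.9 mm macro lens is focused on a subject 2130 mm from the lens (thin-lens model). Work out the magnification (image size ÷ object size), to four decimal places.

Thin lens: 1/f = 1/dₒ + 1/dᵢ → 1/dᵢ = 1/94.9 − 1/2130 = 0.0100679 mm⁻¹, so dᵢ ≈ 99.3253 mm.
Magnification m = dᵢ/dₒ = 99.3253/2130 ≈ 0.04663.

0.0466×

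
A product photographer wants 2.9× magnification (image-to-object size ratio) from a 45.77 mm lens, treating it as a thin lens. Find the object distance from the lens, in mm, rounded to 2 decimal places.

With m = dᵢ/dₒ and 1/f = 1/dₒ + 1/dᵢ, substituting dᵢ = m·dₒ gives 1/f = (1 + 1/m)/dₒ, hence dₒ = f·(1 + 1/m).
dₒ = 45.77 × (1 + 1/2.9) = 45.77 × 1.34483 ≈ 61.553 mm.

61.55 mm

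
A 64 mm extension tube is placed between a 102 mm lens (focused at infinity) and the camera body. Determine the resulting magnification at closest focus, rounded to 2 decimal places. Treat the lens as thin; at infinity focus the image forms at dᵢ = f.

0.63×

The tube moves the image plane from f to f + e, so dᵢ = 102 + 64 = 166 mm. Focus is achieved when 1/f = 1/dₒ + 1/dᵢ, giving dₒ = 1/(1/f − 1/(f+e)).
Magnification m = dᵢ/dₒ = (f+e)·(1/f − 1/(f+e)) = e/f = 64/102 ≈ 0.6275.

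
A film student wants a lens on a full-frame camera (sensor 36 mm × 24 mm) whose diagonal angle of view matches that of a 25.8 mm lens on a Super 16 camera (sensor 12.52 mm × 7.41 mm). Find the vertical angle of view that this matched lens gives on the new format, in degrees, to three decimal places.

17.778°

Sensor diagonal = √(12.52² + 7.41²) = √211.6585 ≈ 14.5485 mm.
Sensor diagonal = √(36² + 24²) = √1872.0000 ≈ 43.2666 mm.
Equal diagonal AOV ⇒ f₂ = f₁ · 43.2666/14.5485 = 25.8 × 2.97396 ≈ 76.7282 mm.
Vertical AOV on the new format = 2·arctan(24 / (2 × 76.7282)) = 2·arctan(0.15640) ≈ 17.7777°.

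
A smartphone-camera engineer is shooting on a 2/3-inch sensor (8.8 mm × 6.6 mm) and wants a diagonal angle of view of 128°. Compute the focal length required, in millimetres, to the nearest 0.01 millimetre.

2.68 mm

Sensor diagonal = √(8.8² + 6.6²) = √121.0000 ≈ 11.0000 mm.
From α = 2·arctan(d/2f) we get f = d / (2·tan(α/2)).
With d = 11.0000 mm and α/2 = 64°, tan(α/2) ≈ 2.05030, so f ≈ 11.0000 / 4.10061 ≈ 2.6825 mm.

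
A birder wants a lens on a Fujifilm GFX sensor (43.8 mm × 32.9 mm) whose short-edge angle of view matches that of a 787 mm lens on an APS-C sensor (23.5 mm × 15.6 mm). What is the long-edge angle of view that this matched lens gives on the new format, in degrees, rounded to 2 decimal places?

1.51°

Equal short-edge AOV ⇒ f₂ = f₁ · 32.9/15.6 = 787 × 2.10897 ≈ 1659.7628 mm.
Long-edge AOV on the new format = 2·arctan(43.8 / (2 × 1659.7628)) = 2·arctan(0.01319) ≈ 1.5119°.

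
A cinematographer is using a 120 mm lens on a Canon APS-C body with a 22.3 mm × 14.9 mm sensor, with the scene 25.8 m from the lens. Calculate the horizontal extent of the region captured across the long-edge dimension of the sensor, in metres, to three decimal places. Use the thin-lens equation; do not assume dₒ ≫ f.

4.772 m

dₒ: 25.8 m = 25800 mm.
Similar triangles through the lens centre give W/dₒ = w/dᵢ; with 1/f = 1/dₒ + 1/dᵢ this gives W = w·(dₒ − f)/f.
W = 22.3 mm × (25800 − 120) / 120 = 22.3 × 214.0000 ≈ 4772.200 mm = 4.7722 m.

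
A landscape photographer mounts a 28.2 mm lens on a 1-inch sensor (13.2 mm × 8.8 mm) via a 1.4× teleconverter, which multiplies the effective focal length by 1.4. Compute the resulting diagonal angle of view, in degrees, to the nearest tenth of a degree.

Effective focal length f = 28.2 × 1.4 = 39.48 mm.
Sensor diagonal = √(13.2² + 8.8²) = √251.6800 ≈ 15.8644 mm.
α = 2·arctan(15.864 / (2 × 39.48)) = 2·arctan(0.20092) ≈ 22.7209°.

22.7°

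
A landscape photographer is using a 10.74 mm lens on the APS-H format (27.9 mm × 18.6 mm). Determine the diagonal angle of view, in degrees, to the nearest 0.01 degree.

114.71°

Sensor diagonal = √(27.9² + 18.6²) = √1124.3700 ≈ 33.5316 mm.
Angle of view α = 2·arctan(d/2f) with d = 33.5316 mm and f = 10.74 mm.
d/2f = 1.56106; arctan(1.56106) ≈ 57.3568°, so α ≈ 114.7136°.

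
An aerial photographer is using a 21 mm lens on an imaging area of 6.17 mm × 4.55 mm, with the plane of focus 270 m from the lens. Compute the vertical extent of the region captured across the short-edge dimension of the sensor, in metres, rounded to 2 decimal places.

58.50 m

dₒ: 270 m = 270000 mm.
Similar triangles through the lens centre give W/dₒ = h/dᵢ; with 1/f = 1/dₒ + 1/dᵢ this gives W = h·(dₒ − f)/f.
W = 4.55 mm × (270000 − 21) / 21 = 4.55 × 12856.1429 ≈ 58495.450 mm = 58.4954 m.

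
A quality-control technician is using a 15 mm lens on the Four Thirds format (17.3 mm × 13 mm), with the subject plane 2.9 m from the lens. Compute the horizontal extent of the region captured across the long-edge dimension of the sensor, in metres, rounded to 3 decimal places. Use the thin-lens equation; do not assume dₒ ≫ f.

3.327 m

dₒ: 2.9 m = 2900 mm.
Similar triangles through the lens centre give W/dₒ = w/dᵢ; with 1/f = 1/dₒ + 1/dᵢ this gives W = w·(dₒ − f)/f.
W = 17.3 mm × (2900 − 15) / 15 = 17.3 × 192.3333 ≈ 3327.367 mm = 3.32737 m.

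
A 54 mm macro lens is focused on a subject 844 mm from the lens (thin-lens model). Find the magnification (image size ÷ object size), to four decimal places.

Thin lens: 1/f = 1/dₒ + 1/dᵢ → 1/dᵢ = 1/54 − 1/844 = 0.0173337 mm⁻¹, so dᵢ ≈ 57.6911 mm.
Magnification m = dᵢ/dₒ = 57.6911/844 ≈ 0.06835.

0.0684×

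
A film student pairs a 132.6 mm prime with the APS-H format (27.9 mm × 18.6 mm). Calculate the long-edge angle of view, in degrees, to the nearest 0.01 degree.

Angle of view α = 2·arctan(w/2f) with w = 27.9 mm and f = 132.6 mm.
w/2f = 0.10520; arctan(0.10520) ≈ 6.0056°, so α ≈ 12.0113°.

12.01°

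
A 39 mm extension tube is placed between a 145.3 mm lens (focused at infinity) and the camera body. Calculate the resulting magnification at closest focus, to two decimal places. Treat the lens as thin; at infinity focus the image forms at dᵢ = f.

0.27×

The tube moves the image plane from f to f + e, so dᵢ = 145.3 + 39 = 184.3 mm. Focus is achieved when 1/f = 1/dₒ + 1/dᵢ, giving dₒ = 1/(1/f − 1/(f+e)).
Magnification m = dᵢ/dₒ = (f+e)·(1/f − 1/(f+e)) = e/f = 39/145.3 ≈ 0.2684.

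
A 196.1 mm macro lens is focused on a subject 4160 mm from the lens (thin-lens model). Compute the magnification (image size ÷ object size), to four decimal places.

0.0495×

Thin lens: 1/f = 1/dₒ + 1/dᵢ → 1/dᵢ = 1/196.1 − 1/4160 = 0.0048591 mm⁻¹, so dᵢ ≈ 205.8014 mm.
Magnification m = dᵢ/dₒ = 205.8014/4160 ≈ 0.04947.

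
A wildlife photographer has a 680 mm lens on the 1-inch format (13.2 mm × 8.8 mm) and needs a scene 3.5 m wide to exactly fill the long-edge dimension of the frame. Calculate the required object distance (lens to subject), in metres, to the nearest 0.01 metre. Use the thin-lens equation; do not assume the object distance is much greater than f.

W: 3.5 m = 3500 mm.
Magnification m = w/W = dᵢ/dₒ; combined with 1/f = 1/dₒ + 1/dᵢ this gives dₒ = f·(1 + W/w).
dₒ = 680 mm × (1 + 3500/13.2) = 680 × 266.1515 ≈ 180983.030 mm = 180.983 m.

180.98 m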